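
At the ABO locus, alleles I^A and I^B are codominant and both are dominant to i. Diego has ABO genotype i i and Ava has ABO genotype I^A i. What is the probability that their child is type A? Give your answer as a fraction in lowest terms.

1/2

ABO cross i i × I^A i → offspring phenotypes: 1/2 O, 1/2 A.
So P(type A) = 1/2.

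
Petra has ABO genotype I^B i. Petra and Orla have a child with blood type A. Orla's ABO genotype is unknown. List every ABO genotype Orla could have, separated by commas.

For each candidate genotype of Orla, check whether crossing it with I^B i can produce every observed child phenotype.
  I^A I^A → possible child types {A, AB} ✓
  I^A I^B → possible child types {A, B, AB} ✓
  I^A i → possible child types {O, A, B, AB} ✓
  I^B I^B → possible child types {B} ✗
  I^B i → possible child types {O, B} ✗
  i i → possible child types {O, B} ✗

I^A I^A, I^A I^B, I^A i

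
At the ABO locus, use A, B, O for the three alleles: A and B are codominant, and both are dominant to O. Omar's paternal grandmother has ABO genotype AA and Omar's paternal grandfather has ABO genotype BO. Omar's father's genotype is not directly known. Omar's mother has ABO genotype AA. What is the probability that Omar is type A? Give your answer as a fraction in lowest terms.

Omar's father's ABO genotype from AA × BO: 1/2 AB, 1/2 AO.
Crossing each possibility with the mother AA and summing P(type A): 1/2·1/2 + 1/2·1 = 3/4.

3/4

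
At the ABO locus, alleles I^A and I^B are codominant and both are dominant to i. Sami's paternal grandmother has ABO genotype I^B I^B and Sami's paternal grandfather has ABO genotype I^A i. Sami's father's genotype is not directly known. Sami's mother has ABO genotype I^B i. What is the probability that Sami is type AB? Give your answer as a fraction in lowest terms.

1/8

Sami's father's ABO genotype from I^B I^B × I^A i: 1/2 I^A I^B, 1/2 I^B i.
Crossing each possibility with the mother I^B i and summing P(type AB): 1/2·1/4 + 1/2·0 = 1/8.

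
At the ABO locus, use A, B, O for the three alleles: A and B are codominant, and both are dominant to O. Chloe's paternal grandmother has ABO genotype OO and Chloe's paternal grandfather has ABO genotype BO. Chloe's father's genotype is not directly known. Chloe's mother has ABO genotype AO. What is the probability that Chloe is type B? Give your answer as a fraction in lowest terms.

1/8

Chloe's father's ABO genotype from OO × BO: 1/2 BO, 1/2 OO.
Crossing each possibility with the mother AO and summing P(type B): 1/2·1/4 + 1/2·0 = 1/8.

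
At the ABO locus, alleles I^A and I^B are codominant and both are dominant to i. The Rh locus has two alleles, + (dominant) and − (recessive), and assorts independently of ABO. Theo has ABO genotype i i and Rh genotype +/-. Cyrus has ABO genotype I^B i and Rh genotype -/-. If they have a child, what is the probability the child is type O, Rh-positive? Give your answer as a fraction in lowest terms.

ABO cross i i × I^B i → offspring phenotypes: 1/2 O, 1/2 B.
Rh cross +/- × -/- → 1/2 Rh+, 1/2 Rh-.
Independent loci: P(type O, Rh-positive) = 1/2 × 1/2 = 1/4.

1/4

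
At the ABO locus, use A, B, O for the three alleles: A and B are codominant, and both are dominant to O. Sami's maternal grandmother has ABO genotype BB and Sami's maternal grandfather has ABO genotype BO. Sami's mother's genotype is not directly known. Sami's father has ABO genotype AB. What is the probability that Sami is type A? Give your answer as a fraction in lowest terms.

1/8

Sami's mother's ABO genotype from BB × BO: 1/2 BB, 1/2 BO.
Crossing each possibility with the father AB and summing P(type A): 1/2·0 + 1/2·1/4 = 1/8.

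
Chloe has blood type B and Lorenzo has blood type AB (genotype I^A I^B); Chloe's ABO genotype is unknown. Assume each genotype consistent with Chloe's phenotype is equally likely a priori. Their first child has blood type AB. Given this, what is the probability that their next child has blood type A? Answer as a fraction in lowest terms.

Possible genotypes: Chloe ∈ {I^B I^B, I^B i}; Lorenzo ∈ {I^A I^B}.
Weight each parental genotype pair by prior × P(type-AB child):
  I^B I^B × I^A I^B: posterior weight 2/3; P(next child type A) = 0.
  I^B i × I^A I^B: posterior weight 1/3; P(next child type A) = 1/4.
Weighted sum = 1/12.

1/12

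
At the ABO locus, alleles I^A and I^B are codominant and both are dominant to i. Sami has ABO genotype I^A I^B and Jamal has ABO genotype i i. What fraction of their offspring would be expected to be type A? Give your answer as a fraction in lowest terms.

ABO cross I^A I^B × i i → offspring phenotypes: 1/2 A, 1/2 B.
So P(type A) = 1/2.

1/2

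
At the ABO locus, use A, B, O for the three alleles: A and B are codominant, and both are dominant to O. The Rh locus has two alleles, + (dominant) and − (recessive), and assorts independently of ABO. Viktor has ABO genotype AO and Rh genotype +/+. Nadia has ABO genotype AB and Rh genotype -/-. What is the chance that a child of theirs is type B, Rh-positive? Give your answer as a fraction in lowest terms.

ABO cross AO × AB → offspring phenotypes: 1/2 A, 1/4 B, 1/4 AB.
Rh cross +/+ × -/- → 1 Rh+.
Independent loci: P(type B, Rh-positive) = 1/4 × 1 = 1/4.

1/4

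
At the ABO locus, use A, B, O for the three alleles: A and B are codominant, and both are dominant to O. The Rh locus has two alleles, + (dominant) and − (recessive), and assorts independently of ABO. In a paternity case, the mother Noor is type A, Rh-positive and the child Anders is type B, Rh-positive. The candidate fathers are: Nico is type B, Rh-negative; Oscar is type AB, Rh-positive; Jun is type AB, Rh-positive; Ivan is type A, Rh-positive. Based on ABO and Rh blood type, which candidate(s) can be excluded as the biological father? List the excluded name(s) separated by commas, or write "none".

Ivan

A candidate is excluded only if no genotype consistent with his phenotype could produce a type B, Rh-positive child with a type A, Rh-positive mother.
Ivan (type A, Rh+): no genotype consistent with that phenotype can produce a type-B Rh+ child with a type-A mother.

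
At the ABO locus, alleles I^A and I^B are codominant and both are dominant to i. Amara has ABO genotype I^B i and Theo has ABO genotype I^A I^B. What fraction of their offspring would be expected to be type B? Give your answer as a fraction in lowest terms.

1/2

ABO cross I^B i × I^A I^B → offspring phenotypes: 1/4 A, 1/2 B, 1/4 AB.
So P(type B) = 1/2.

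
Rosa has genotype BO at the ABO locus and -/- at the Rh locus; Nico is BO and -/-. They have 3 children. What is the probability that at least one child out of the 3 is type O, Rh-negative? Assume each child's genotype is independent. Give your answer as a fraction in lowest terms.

ABO cross BO × BO → 1/4 O, 3/4 B.
Rh cross -/- × -/- → 1 Rh-; so P(type O, Rh-negative) = 1/4 × 1 = 1/4 per child.
P(none) = (3/4)^3 = 27/64; P(at least one) = 1 − 27/64 = 37/64.

37/64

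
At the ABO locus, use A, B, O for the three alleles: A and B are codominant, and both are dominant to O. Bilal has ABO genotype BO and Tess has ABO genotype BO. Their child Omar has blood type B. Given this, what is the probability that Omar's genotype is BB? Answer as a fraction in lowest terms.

1/3

Cross BO × BO → 1/4 BB, 1/2 BO, 1/4 OO.
Type-B genotypes among offspring: BB (1/4), BO (1/2); total 3/4.
P(BB | type B) = (1/4) / (3/4) = 1/3.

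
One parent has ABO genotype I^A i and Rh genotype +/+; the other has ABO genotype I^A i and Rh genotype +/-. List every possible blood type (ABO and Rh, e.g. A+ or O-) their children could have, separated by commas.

Gametes from I^A i × I^A i give offspring ABO genotypes I^A I^A, I^A i, i i, i.e. phenotypes O, A.
Rh cross +/+ × +/- → phenotypes Rh+.
Combining independently: O+, A+.

O+, A+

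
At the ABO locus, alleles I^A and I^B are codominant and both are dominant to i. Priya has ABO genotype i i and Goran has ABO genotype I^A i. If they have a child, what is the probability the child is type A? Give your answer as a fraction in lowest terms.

1/2

ABO cross i i × I^A i → offspring phenotypes: 1/2 O, 1/2 A.
So P(type A) = 1/2.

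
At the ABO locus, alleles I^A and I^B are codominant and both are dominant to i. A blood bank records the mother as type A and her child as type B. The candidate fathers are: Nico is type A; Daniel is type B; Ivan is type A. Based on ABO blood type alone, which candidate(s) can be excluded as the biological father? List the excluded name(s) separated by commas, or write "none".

A candidate is excluded only if no genotype consistent with his phenotype could produce a type B child with a type A mother.
Nico (type A): no genotype consistent with that phenotype can produce a type-B child with a type-A mother.
Ivan (type A): no genotype consistent with that phenotype can produce a type-B child with a type-A mother.

Nico, Ivan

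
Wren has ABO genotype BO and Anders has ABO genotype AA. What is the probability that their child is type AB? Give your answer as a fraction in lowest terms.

1/2

ABO cross BO × AA → offspring phenotypes: 1/2 A, 1/2 AB.
So P(type AB) = 1/2.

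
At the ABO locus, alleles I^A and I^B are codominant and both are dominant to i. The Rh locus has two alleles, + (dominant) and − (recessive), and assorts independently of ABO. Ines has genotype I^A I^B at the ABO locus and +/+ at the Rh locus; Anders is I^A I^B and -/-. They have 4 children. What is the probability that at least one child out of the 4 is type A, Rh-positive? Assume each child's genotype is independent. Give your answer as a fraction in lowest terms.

ABO cross I^A I^B × I^A I^B → 1/4 A, 1/4 B, 1/2 AB.
Rh cross +/+ × -/- → 1 Rh+; so P(type A, Rh-positive) = 1/4 × 1 = 1/4 per child.
P(none) = (3/4)^4 = 81/256; P(at least one) = 1 − 81/256 = 175/256.

175/256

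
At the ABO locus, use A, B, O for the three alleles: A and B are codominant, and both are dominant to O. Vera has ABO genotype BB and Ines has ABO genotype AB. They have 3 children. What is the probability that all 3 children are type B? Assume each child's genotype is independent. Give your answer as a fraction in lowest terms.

ABO cross BB × AB → 1/2 B, 1/2 AB.
So P(type B) = 1/2 per child.
All 3 independent: (1/2)^3 = 1/8.

1/8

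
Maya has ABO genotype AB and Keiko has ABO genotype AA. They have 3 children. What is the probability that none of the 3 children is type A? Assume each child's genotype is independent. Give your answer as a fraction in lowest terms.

1/8

ABO cross AB × AA → 1/2 A, 1/2 AB.
So P(type A) = 1/2 per child.
P(not type A) = 1/2 for one child; (1/2)^3 = 1/8.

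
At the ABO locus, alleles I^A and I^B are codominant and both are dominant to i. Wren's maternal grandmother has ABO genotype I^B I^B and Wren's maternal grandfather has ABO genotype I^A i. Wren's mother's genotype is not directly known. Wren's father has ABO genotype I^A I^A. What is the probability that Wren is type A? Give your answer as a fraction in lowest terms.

1/2

Wren's mother's ABO genotype from I^B I^B × I^A i: 1/2 I^A I^B, 1/2 I^B i.
Crossing each possibility with the father I^A I^A and summing P(type A): 1/2·1/2 + 1/2·1/2 = 1/2.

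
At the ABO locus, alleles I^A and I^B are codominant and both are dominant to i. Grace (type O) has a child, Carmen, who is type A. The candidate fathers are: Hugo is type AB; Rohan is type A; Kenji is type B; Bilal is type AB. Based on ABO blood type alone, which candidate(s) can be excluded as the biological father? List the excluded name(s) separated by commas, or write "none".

A candidate is excluded only if no genotype consistent with his phenotype could produce a type A child with a type O mother.
Kenji (type B): no genotype consistent with that phenotype can produce a type-A child with a type-O mother.

Kenji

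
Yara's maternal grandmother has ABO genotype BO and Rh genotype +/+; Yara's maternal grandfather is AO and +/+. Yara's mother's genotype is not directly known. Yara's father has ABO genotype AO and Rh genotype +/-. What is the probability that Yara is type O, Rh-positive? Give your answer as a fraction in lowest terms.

Yara's mother's ABO genotype from BO × AO: 1/4 AB, 1/4 AO, 1/4 BO, 1/4 OO.
Crossing each possibility with the father AO and summing P(type O): 1/4·0 + 1/4·1/4 + 1/4·1/4 + 1/4·1/2 = 1/4.
Similarly for Rh via the mother's Rh distribution: P(Rh+) = 1.
Independent loci: 1/4 × 1 = 1/4.

1/4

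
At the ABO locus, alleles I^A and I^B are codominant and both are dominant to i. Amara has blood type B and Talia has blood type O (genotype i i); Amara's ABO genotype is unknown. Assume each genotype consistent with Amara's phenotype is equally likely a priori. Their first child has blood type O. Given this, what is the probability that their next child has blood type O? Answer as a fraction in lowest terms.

Possible genotypes: Amara ∈ {I^B I^B, I^B i}; Talia ∈ {i i}.
Weight each parental genotype pair by prior × P(type-O child):
  I^B i × i i: posterior weight 1; P(next child type O) = 1/2.
Weighted sum = 1/2.

1/2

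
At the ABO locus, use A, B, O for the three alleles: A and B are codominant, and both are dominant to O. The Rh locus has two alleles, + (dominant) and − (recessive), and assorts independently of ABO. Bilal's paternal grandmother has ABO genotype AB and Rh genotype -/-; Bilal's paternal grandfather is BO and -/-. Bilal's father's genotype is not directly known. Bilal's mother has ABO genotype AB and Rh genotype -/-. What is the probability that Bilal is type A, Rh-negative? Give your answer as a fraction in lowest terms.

Bilal's father's ABO genotype from AB × BO: 1/4 AB, 1/4 AO, 1/4 BB, 1/4 BO.
Crossing each possibility with the mother AB and summing P(type A): 1/4·1/4 + 1/4·1/2 + 1/4·0 + 1/4·1/4 = 1/4.
Similarly for Rh via the father's Rh distribution: P(Rh-) = 1.
Independent loci: 1/4 × 1 = 1/4.

1/4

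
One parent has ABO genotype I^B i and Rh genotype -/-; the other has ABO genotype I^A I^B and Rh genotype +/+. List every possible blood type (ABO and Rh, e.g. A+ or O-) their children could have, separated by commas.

Gametes from I^B i × I^A I^B give offspring ABO genotypes I^A I^B, I^A i, I^B I^B, I^B i, i.e. phenotypes A, B, AB.
Rh cross -/- × +/+ → phenotypes Rh+.
Combining independently: A+, B+, AB+.

A+, B+, AB+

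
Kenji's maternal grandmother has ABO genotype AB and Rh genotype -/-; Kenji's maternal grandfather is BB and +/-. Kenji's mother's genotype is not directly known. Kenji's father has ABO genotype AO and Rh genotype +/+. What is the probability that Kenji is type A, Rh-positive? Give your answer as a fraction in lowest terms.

Kenji's mother's ABO genotype from AB × BB: 1/2 AB, 1/2 BB.
Crossing each possibility with the father AO and summing P(type A): 1/2·1/2 + 1/2·0 = 1/4.
Similarly for Rh via the mother's Rh distribution: P(Rh+) = 1.
Independent loci: 1/4 × 1 = 1/4.

1/4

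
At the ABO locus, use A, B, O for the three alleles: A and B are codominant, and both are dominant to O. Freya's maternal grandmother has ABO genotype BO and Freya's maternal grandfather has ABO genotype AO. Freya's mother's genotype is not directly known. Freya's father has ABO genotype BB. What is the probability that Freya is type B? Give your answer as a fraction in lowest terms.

3/4

Freya's mother's ABO genotype from BO × AO: 1/4 AB, 1/4 AO, 1/4 BO, 1/4 OO.
Crossing each possibility with the father BB and summing P(type B): 1/4·1/2 + 1/4·1/2 + 1/4·1 + 1/4·1 = 3/4.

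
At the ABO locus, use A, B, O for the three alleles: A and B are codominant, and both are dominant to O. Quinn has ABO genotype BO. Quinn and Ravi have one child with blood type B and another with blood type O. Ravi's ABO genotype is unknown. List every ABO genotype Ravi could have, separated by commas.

AO, BO, OO

For each candidate genotype of Ravi, check whether crossing it with BO can produce every observed child phenotype.
  AA → possible child types {A, AB} ✗
  AB → possible child types {A, B, AB} ✗
  AO → possible child types {O, A, B, AB} ✓
  BB → possible child types {B} ✗
  BO → possible child types {O, B} ✓
  OO → possible child types {O, B} ✓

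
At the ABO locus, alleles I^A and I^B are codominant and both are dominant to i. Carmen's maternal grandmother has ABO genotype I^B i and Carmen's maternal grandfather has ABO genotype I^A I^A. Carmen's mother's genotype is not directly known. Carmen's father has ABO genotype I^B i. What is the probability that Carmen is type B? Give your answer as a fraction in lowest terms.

Carmen's mother's ABO genotype from I^B i × I^A I^A: 1/2 I^A I^B, 1/2 I^A i.
Crossing each possibility with the father I^B i and summing P(type B): 1/2·1/2 + 1/2·1/4 = 3/8.

3/8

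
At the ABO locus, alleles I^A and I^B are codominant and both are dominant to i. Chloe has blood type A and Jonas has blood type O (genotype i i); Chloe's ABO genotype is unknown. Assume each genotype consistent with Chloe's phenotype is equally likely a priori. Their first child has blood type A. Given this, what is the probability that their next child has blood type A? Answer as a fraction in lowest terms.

Possible genotypes: Chloe ∈ {I^A I^A, I^A i}; Jonas ∈ {i i}.
Weight each parental genotype pair by prior × P(type-A child):
  I^A I^A × i i: posterior weight 2/3; P(next child type A) = 1.
  I^A i × i i: posterior weight 1/3; P(next child type A) = 1/2.
Weighted sum = 5/6.

5/6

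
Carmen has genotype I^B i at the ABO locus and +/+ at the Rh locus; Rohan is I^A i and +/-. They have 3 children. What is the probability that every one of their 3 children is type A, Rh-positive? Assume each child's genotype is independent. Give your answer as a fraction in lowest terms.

ABO cross I^B i × I^A i → 1/4 O, 1/4 A, 1/4 B, 1/4 AB.
Rh cross +/+ × +/- → 1 Rh+; so P(type A, Rh-positive) = 1/4 × 1 = 1/4 per child.
All 3 independent: (1/4)^3 = 1/64.

1/64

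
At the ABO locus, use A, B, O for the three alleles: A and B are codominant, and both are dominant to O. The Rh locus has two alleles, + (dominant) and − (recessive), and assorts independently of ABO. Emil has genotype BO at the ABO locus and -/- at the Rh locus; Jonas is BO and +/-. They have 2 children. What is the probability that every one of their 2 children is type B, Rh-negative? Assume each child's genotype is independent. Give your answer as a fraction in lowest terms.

ABO cross BO × BO → 1/4 O, 3/4 B.
Rh cross -/- × +/- → 1/2 Rh+, 1/2 Rh-; so P(type B, Rh-negative) = 3/4 × 1/2 = 3/8 per child.
All 2 independent: (3/8)^2 = 9/64.

9/64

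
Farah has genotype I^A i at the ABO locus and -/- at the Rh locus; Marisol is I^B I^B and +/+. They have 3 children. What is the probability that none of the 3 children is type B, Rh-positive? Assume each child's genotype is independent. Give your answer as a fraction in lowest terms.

1/8

ABO cross I^A i × I^B I^B → 1/2 B, 1/2 AB.
Rh cross -/- × +/+ → 1 Rh+; so P(type B, Rh-positive) = 1/2 × 1 = 1/2 per child.
P(not type B, Rh-positive) = 1/2 for one child; (1/2)^3 = 1/8.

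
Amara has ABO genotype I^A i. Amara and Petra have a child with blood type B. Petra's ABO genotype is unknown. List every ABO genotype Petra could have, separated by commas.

For each candidate genotype of Petra, check whether crossing it with I^A i can produce every observed child phenotype.
  I^A I^A → possible child types {A} ✗
  I^A I^B → possible child types {A, B, AB} ✓
  I^A i → possible child types {O, A} ✗
  I^B I^B → possible child types {B, AB} ✓
  I^B i → possible child types {O, A, B, AB} ✓
  i i → possible child types {O, A} ✗

I^A I^B, I^B I^B, I^B i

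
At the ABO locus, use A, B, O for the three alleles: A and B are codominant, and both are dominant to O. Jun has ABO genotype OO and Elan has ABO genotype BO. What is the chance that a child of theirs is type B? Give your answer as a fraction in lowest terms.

1/2

ABO cross OO × BO → offspring phenotypes: 1/2 O, 1/2 B.
So P(type B) = 1/2.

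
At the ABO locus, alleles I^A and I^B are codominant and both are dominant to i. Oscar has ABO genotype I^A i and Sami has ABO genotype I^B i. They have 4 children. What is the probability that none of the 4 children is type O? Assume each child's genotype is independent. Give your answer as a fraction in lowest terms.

ABO cross I^A i × I^B i → 1/4 O, 1/4 A, 1/4 B, 1/4 AB.
So P(type O) = 1/4 per child.
P(not type O) = 3/4 for one child; (3/4)^4 = 81/256.

81/256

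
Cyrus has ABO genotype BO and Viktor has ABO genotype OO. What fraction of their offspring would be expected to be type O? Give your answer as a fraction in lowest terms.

ABO cross BO × OO → offspring phenotypes: 1/2 O, 1/2 B.
So P(type O) = 1/2.

1/2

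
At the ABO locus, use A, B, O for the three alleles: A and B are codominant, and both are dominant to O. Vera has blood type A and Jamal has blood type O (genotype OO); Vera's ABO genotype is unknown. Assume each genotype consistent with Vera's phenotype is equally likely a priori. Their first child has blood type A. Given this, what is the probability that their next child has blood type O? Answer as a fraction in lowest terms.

1/6

Possible genotypes: Vera ∈ {AA, AO}; Jamal ∈ {OO}.
Weight each parental genotype pair by prior × P(type-A child):
  AA × OO: posterior weight 2/3; P(next child type O) = 0.
  AO × OO: posterior weight 1/3; P(next child type O) = 1/2.
Weighted sum = 1/6.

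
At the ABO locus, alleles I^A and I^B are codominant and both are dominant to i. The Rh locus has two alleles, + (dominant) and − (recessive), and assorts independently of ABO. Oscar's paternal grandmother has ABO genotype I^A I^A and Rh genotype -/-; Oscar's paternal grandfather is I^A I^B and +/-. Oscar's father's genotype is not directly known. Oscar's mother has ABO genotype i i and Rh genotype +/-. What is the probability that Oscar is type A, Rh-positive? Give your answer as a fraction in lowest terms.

15/32

Oscar's father's ABO genotype from I^A I^A × I^A I^B: 1/2 I^A I^A, 1/2 I^A I^B.
Crossing each possibility with the mother i i and summing P(type A): 1/2·1 + 1/2·1/2 = 3/4.
Similarly for Rh via the father's Rh distribution: P(Rh+) = 5/8.
Independent loci: 3/4 × 5/8 = 15/32.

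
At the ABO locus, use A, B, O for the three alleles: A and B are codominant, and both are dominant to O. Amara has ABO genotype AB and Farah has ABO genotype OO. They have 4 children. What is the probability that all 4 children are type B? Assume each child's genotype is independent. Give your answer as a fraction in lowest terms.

1/16

ABO cross AB × OO → 1/2 A, 1/2 B.
So P(type B) = 1/2 per child.
All 4 independent: (1/2)^4 = 1/16.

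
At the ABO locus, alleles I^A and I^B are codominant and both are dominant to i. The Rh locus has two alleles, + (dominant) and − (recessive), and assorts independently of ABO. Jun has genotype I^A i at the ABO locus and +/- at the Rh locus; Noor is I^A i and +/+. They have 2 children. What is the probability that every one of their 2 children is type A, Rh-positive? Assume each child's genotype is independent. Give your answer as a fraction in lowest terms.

9/16

ABO cross I^A i × I^A i → 1/4 O, 3/4 A.
Rh cross +/- × +/+ → 1 Rh+; so P(type A, Rh-positive) = 3/4 × 1 = 3/4 per child.
All 2 independent: (3/4)^2 = 9/16.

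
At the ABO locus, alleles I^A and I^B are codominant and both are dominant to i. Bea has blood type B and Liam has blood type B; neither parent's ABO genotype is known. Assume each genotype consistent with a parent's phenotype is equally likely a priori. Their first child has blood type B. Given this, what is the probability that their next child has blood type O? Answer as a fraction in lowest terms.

1/20

Possible genotypes: Bea ∈ {I^B I^B, I^B i}; Liam ∈ {I^B I^B, I^B i}.
Weight each parental genotype pair by prior × P(type-B child):
  I^B I^B × I^B I^B: posterior weight 4/15; P(next child type O) = 0.
  I^B I^B × I^B i: posterior weight 4/15; P(next child type O) = 0.
  I^B i × I^B I^B: posterior weight 4/15; P(next child type O) = 0.
  I^B i × I^B i: posterior weight 1/5; P(next child type O) = 1/4.
Weighted sum = 1/20.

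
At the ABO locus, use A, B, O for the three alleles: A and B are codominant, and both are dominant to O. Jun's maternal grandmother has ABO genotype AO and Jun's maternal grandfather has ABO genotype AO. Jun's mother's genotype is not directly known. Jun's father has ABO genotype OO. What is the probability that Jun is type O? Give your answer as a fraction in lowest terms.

1/2

Jun's mother's ABO genotype from AO × AO: 1/4 AA, 1/2 AO, 1/4 OO.
Crossing each possibility with the father OO and summing P(type O): 1/4·0 + 1/2·1/2 + 1/4·1 = 1/2.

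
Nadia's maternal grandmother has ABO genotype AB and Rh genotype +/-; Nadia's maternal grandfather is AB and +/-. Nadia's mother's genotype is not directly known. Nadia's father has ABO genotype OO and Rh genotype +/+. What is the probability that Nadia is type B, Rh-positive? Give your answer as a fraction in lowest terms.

1/2

Nadia's mother's ABO genotype from AB × AB: 1/4 AA, 1/2 AB, 1/4 BB.
Crossing each possibility with the father OO and summing P(type B): 1/4·0 + 1/2·1/2 + 1/4·1 = 1/2.
Similarly for Rh via the mother's Rh distribution: P(Rh+) = 1.
Independent loci: 1/2 × 1 = 1/2.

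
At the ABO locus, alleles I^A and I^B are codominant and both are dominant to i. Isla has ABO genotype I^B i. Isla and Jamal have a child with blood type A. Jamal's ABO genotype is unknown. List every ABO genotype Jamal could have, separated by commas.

For each candidate genotype of Jamal, check whether crossing it with I^B i can produce every observed child phenotype.
  I^A I^A → possible child types {A, AB} ✓
  I^A I^B → possible child types {A, B, AB} ✓
  I^A i → possible child types {O, A, B, AB} ✓
  I^B I^B → possible child types {B} ✗
  I^B i → possible child types {O, B} ✗
  i i → possible child types {O, B} ✗

I^A I^A, I^A I^B, I^A i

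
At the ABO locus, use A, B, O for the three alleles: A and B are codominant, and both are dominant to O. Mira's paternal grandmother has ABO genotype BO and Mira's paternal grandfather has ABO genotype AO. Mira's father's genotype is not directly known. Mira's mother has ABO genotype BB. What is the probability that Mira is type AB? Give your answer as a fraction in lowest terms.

1/4

Mira's father's ABO genotype from BO × AO: 1/4 AB, 1/4 AO, 1/4 BO, 1/4 OO.
Crossing each possibility with the mother BB and summing P(type AB): 1/4·1/2 + 1/4·1/2 + 1/4·0 + 1/4·0 = 1/4.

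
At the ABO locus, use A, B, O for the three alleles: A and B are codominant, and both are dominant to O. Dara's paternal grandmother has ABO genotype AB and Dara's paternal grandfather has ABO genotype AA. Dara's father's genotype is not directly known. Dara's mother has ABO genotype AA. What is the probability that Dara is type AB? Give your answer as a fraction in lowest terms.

1/4

Dara's father's ABO genotype from AB × AA: 1/2 AA, 1/2 AB.
Crossing each possibility with the mother AA and summing P(type AB): 1/2·0 + 1/2·1/2 = 1/4.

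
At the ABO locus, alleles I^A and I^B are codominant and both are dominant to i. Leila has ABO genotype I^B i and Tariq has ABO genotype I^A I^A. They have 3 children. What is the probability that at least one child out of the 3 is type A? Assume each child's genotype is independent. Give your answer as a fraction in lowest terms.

ABO cross I^B i × I^A I^A → 1/2 A, 1/2 AB.
So P(type A) = 1/2 per child.
P(none) = (1/2)^3 = 1/8; P(at least one) = 1 − 1/8 = 7/8.

7/8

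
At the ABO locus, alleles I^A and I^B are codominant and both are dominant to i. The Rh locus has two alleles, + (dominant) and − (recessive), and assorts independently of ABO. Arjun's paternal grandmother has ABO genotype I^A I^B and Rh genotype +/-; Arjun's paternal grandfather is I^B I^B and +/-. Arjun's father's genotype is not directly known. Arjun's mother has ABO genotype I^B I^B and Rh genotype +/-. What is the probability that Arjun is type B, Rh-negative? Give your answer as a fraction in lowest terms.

Arjun's father's ABO genotype from I^A I^B × I^B I^B: 1/2 I^A I^B, 1/2 I^B I^B.
Crossing each possibility with the mother I^B I^B and summing P(type B): 1/2·1/2 + 1/2·1 = 3/4.
Similarly for Rh via the father's Rh distribution: P(Rh-) = 1/4.
Independent loci: 3/4 × 1/4 = 3/16.

3/16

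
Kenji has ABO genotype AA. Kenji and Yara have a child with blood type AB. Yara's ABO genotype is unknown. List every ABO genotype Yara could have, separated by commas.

For each candidate genotype of Yara, check whether crossing it with AA can produce every observed child phenotype.
  AA → possible child types {A} ✗
  AB → possible child types {A, AB} ✓
  AO → possible child types {A} ✗
  BB → possible child types {AB} ✓
  BO → possible child types {A, AB} ✓
  OO → possible child types {A} ✗

AB, BB, BO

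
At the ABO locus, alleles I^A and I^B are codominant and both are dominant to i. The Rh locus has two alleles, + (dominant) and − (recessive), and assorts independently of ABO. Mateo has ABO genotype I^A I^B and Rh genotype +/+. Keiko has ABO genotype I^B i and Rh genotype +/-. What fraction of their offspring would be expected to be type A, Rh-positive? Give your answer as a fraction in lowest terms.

1/4

ABO cross I^A I^B × I^B i → offspring phenotypes: 1/4 A, 1/2 B, 1/4 AB.
Rh cross +/+ × +/- → 1 Rh+.
Independent loci: P(type A, Rh-positive) = 1/4 × 1 = 1/4.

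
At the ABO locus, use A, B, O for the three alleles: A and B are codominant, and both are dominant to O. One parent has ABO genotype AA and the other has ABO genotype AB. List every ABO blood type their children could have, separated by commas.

A, AB

Gametes from AA × AB give offspring ABO genotypes AA, AB, i.e. phenotypes A, AB.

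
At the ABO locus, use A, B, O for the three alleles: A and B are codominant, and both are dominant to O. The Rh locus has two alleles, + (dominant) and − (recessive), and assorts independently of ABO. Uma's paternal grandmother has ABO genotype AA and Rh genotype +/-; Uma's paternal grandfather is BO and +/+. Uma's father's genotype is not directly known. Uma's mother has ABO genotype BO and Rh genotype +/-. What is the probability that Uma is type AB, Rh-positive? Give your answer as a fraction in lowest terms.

Uma's father's ABO genotype from AA × BO: 1/2 AB, 1/2 AO.
Crossing each possibility with the mother BO and summing P(type AB): 1/2·1/4 + 1/2·1/4 = 1/4.
Similarly for Rh via the father's Rh distribution: P(Rh+) = 7/8.
Independent loci: 1/4 × 7/8 = 7/32.

7/32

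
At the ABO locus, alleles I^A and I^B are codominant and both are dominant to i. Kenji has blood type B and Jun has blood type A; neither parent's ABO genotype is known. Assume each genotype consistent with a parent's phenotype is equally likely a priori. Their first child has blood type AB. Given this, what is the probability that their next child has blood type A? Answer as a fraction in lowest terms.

5/36

Possible genotypes: Kenji ∈ {I^B I^B, I^B i}; Jun ∈ {I^A I^A, I^A i}.
Weight each parental genotype pair by prior × P(type-AB child):
  I^B I^B × I^A I^A: posterior weight 4/9; P(next child type A) = 0.
  I^B I^B × I^A i: posterior weight 2/9; P(next child type A) = 0.
  I^B i × I^A I^A: posterior weight 2/9; P(next child type A) = 1/2.
  I^B i × I^A i: posterior weight 1/9; P(next child type A) = 1/4.
Weighted sum = 5/36.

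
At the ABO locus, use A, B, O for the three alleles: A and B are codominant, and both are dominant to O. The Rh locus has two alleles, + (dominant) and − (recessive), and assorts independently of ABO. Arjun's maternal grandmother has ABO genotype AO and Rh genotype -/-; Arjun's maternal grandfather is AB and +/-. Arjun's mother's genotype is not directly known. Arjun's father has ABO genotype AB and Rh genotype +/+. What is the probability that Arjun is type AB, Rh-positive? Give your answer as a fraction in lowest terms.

Arjun's mother's ABO genotype from AO × AB: 1/4 AA, 1/4 AB, 1/4 AO, 1/4 BO.
Crossing each possibility with the father AB and summing P(type AB): 1/4·1/2 + 1/4·1/2 + 1/4·1/4 + 1/4·1/4 = 3/8.
Similarly for Rh via the mother's Rh distribution: P(Rh+) = 1.
Independent loci: 3/8 × 1 = 3/8.

3/8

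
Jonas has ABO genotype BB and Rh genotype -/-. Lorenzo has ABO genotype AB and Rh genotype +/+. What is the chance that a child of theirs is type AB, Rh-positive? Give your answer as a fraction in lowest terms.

ABO cross BB × AB → offspring phenotypes: 1/2 B, 1/2 AB.
Rh cross -/- × +/+ → 1 Rh+.
Independent loci: P(type AB, Rh-positive) = 1/2 × 1 = 1/2.

1/2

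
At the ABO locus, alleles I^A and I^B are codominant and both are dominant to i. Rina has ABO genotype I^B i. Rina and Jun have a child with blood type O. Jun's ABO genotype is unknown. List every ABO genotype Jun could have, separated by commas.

I^A i, I^B i, i i

For each candidate genotype of Jun, check whether crossing it with I^B i can produce every observed child phenotype.
  I^A I^A → possible child types {A, AB} ✗
  I^A I^B → possible child types {A, B, AB} ✗
  I^A i → possible child types {O, A, B, AB} ✓
  I^B I^B → possible child types {B} ✗
  I^B i → possible child types {O, B} ✓
  i i → possible child types {O, B} ✓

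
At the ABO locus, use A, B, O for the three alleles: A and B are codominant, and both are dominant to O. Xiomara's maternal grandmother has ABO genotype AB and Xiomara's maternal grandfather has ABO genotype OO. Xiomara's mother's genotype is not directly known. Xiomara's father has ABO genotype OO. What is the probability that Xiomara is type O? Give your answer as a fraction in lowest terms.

Xiomara's mother's ABO genotype from AB × OO: 1/2 AO, 1/2 BO.
Crossing each possibility with the father OO and summing P(type O): 1/2·1/2 + 1/2·1/2 = 1/2.

1/2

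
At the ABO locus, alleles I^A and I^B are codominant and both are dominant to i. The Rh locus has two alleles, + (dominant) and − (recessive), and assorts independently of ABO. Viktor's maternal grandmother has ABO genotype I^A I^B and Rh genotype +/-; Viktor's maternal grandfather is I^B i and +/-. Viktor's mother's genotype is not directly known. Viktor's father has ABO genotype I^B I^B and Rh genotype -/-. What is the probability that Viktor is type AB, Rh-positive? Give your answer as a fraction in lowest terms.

1/8

Viktor's mother's ABO genotype from I^A I^B × I^B i: 1/4 I^A I^B, 1/4 I^A i, 1/4 I^B I^B, 1/4 I^B i.
Crossing each possibility with the father I^B I^B and summing P(type AB): 1/4·1/2 + 1/4·1/2 + 1/4·0 + 1/4·0 = 1/4.
Similarly for Rh via the mother's Rh distribution: P(Rh+) = 1/2.
Independent loci: 1/4 × 1/2 = 1/8.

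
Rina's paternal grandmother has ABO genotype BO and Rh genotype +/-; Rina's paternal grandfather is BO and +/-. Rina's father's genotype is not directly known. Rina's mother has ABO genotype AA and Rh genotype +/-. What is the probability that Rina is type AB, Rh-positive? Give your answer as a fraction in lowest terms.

Rina's father's ABO genotype from BO × BO: 1/4 BB, 1/2 BO, 1/4 OO.
Crossing each possibility with the mother AA and summing P(type AB): 1/4·1 + 1/2·1/2 + 1/4·0 = 1/2.
Similarly for Rh via the father's Rh distribution: P(Rh+) = 3/4.
Independent loci: 1/2 × 3/4 = 3/8.

3/8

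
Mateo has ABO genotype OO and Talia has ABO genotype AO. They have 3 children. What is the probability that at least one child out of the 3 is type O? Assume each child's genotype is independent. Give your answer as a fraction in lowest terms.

ABO cross OO × AO → 1/2 O, 1/2 A.
So P(type O) = 1/2 per child.
P(none) = (1/2)^3 = 1/8; P(at least one) = 1 − 1/8 = 7/8.

7/8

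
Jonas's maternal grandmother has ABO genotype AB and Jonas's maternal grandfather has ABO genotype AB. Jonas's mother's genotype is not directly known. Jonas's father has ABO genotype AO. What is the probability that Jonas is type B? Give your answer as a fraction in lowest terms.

1/4

Jonas's mother's ABO genotype from AB × AB: 1/4 AA, 1/2 AB, 1/4 BB.
Crossing each possibility with the father AO and summing P(type B): 1/4·0 + 1/2·1/4 + 1/4·1/2 = 1/4.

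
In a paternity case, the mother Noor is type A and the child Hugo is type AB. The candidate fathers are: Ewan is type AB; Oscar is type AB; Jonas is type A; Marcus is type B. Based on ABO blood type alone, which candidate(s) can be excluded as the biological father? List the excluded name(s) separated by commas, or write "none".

Jonas

A candidate is excluded only if no genotype consistent with his phenotype could produce a type AB child with a type A mother.
Jonas (type A): no genotype consistent with that phenotype can produce a type-AB child with a type-A mother.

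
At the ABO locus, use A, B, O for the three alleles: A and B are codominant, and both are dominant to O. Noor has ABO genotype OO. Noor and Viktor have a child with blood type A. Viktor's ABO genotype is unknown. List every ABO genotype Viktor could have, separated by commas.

For each candidate genotype of Viktor, check whether crossing it with OO can produce every observed child phenotype.
  AA → possible child types {A} ✓
  AB → possible child types {A, B} ✓
  AO → possible child types {O, A} ✓
  BB → possible child types {B} ✗
  BO → possible child types {O, B} ✗
  OO → possible child types {O} ✗

AA, AB, AO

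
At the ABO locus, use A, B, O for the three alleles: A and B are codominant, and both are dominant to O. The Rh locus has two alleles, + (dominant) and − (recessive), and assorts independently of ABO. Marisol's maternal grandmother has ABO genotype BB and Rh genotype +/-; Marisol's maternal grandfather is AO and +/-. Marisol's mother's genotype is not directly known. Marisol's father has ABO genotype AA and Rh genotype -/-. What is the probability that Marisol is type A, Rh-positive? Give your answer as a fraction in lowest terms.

Marisol's mother's ABO genotype from BB × AO: 1/2 AB, 1/2 BO.
Crossing each possibility with the father AA and summing P(type A): 1/2·1/2 + 1/2·1/2 = 1/2.
Similarly for Rh via the mother's Rh distribution: P(Rh+) = 1/2.
Independent loci: 1/2 × 1/2 = 1/4.

1/4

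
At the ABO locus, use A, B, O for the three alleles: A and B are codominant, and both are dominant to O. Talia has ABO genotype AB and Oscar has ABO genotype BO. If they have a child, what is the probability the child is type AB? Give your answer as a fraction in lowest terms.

ABO cross AB × BO → offspring phenotypes: 1/4 A, 1/2 B, 1/4 AB.
So P(type AB) = 1/4.

1/4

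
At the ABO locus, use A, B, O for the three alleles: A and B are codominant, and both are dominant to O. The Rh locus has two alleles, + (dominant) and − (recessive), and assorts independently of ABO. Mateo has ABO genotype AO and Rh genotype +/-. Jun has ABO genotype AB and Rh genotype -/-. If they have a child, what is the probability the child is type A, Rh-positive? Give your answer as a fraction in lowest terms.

1/4

ABO cross AO × AB → offspring phenotypes: 1/2 A, 1/4 B, 1/4 AB.
Rh cross +/- × -/- → 1/2 Rh+, 1/2 Rh-.
Independent loci: P(type A, Rh-positive) = 1/2 × 1/2 = 1/4.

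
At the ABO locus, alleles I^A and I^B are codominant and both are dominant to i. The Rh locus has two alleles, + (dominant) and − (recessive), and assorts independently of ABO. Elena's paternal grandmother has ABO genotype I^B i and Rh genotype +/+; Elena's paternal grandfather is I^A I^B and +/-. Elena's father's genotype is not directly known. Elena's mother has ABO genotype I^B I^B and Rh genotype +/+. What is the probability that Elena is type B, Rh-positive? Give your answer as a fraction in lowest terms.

3/4

Elena's father's ABO genotype from I^B i × I^A I^B: 1/4 I^A I^B, 1/4 I^A i, 1/4 I^B I^B, 1/4 I^B i.
Crossing each possibility with the mother I^B I^B and summing P(type B): 1/4·1/2 + 1/4·1/2 + 1/4·1 + 1/4·1 = 3/4.
Similarly for Rh via the father's Rh distribution: P(Rh+) = 1.
Independent loci: 3/4 × 1 = 3/4.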